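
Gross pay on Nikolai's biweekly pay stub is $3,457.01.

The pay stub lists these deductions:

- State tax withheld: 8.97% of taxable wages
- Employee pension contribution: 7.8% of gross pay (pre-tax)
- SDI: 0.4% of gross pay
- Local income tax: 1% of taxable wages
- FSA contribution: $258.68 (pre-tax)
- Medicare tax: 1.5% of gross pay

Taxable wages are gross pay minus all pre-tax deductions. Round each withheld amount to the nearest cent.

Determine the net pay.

$2,571.00

Employee pension contribution: $3,457.01 × 0.078 = $269.65
FSA contribution: $258.68
Pre-tax total = $269.65 + $258.68 = $528.33
Taxable wages = $3,457.01 − $528.33 = $2,928.68
State tax withheld: $2,928.68 × 0.0897 = $262.70
Local income tax: $2,928.68 × 0.01 = $29.29
Medicare tax: $3,457.01 × 0.015 = $51.86
SDI: $3,457.01 × 0.004 = $13.83
Total deductions = $269.65 + $258.68 + $262.70 + $29.29 + $51.86 + $13.83 = $886.01
Net pay = $3,457.01 − $886.01 = $2,571.00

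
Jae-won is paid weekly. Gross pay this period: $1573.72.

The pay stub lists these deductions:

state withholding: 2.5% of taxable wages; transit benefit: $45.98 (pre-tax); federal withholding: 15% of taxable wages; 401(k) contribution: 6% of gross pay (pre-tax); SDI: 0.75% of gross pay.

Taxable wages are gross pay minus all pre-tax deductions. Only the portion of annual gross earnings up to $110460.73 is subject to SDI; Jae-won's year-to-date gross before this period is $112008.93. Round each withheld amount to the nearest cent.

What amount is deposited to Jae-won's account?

401(k) contribution: $1573.72 × 0.06 = $94.42
Transit benefit: $45.98
Pre-tax total = $94.42 + $45.98 = $140.40
Taxable wages = $1573.72 − $140.40 = $1433.32
Federal withholding: $1433.32 × 0.15 = $215.00
State withholding: $1433.32 × 0.025 = $35.83
SDI: annual cap $110460.73 already reached (YTD $112008.93), so $0.00
Total deductions = $94.42 + $45.98 + $215.00 + $35.83 + $0.00 = $391.23
Net pay = $1573.72 − $391.23 = $1182.49

$1182.49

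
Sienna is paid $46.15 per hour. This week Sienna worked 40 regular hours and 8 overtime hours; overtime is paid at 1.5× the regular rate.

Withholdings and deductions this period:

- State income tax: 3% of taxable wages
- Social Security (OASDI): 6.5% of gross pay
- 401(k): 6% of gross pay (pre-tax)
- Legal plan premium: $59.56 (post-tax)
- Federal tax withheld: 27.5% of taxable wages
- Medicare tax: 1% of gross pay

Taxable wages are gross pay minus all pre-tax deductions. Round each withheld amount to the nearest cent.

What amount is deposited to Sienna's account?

Regular pay: 40 × $46.15 = $1846.00
Overtime pay: 8 × $46.15 × 1.5 = $553.80
Gross pay = $1846.00 + $553.80 = $2399.80
401(k): $2399.80 × 0.06 = $143.99
Taxable wages = $2399.80 − $143.99 = $2255.81
Federal tax withheld: $2255.81 × 0.275 = $620.35
State income tax: $2255.81 × 0.03 = $67.67
Social Security (OASDI): $2399.80 × 0.065 = $155.99
Medicare tax: $2399.80 × 0.01 = $24.00
Legal plan premium: $59.56
Total deductions = $143.99 + $620.35 + $67.67 + $155.99 + $24.00 + $59.56 = $1071.56
Net pay = $2399.80 − $1071.56 = $1328.24

$1328.24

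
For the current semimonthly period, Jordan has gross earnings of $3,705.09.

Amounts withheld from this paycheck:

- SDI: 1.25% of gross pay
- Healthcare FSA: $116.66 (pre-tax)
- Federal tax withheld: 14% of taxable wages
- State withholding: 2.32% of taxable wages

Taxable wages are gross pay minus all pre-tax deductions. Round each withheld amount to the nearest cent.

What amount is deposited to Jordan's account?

Healthcare FSA: $116.66
Taxable wages = $3,705.09 − $116.66 = $3,588.43
Federal tax withheld: $3,588.43 × 0.14 = $502.38
State withholding: $3,588.43 × 0.0232 = $83.25
SDI: $3,705.09 × 0.0125 = $46.31
Total deductions = $116.66 + $502.38 + $83.25 + $46.31 = $748.60
Net pay = $3,705.09 − $748.60 = $2,956.49

$2,956.49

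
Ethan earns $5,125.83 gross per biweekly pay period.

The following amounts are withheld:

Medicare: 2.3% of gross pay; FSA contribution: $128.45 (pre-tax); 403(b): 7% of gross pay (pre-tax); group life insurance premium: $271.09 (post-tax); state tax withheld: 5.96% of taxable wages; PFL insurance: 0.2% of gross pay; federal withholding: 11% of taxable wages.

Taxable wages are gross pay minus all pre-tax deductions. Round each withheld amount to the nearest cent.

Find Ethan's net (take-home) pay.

$3,452.64

403(b): $5,125.83 × 0.07 = $358.81
FSA contribution: $128.45
Pre-tax total = $358.81 + $128.45 = $487.26
Taxable wages = $5,125.83 − $487.26 = $4,638.57
State tax withheld: $4,638.57 × 0.0596 = $276.46
Federal withholding: $4,638.57 × 0.11 = $510.24
Medicare: $5,125.83 × 0.023 = $117.89
PFL insurance: $5,125.83 × 0.002 = $10.25
Group life insurance premium: $271.09
Total deductions = $358.81 + $128.45 + $276.46 + $510.24 + $117.89 + $10.25 + $271.09 = $1,673.19
Net pay = $5,125.83 − $1,673.19 = $3,452.64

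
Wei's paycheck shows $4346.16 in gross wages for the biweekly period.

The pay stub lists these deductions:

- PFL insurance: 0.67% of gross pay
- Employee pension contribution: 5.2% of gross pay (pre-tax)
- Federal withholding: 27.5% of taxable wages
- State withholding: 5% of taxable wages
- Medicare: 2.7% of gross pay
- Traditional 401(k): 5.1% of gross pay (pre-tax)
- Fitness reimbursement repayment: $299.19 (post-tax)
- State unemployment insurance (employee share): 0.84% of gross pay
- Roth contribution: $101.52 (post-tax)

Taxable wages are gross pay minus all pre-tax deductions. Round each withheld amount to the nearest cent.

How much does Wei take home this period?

Employee pension contribution: $4346.16 × 0.052 = $226.00
Traditional 401(k): $4346.16 × 0.051 = $221.65
Pre-tax total = $226.00 + $221.65 = $447.65
Taxable wages = $4346.16 − $447.65 = $3898.51
Federal withholding: $3898.51 × 0.275 = $1072.09
State withholding: $3898.51 × 0.05 = $194.93
PFL insurance: $4346.16 × 0.0067 = $29.12
Medicare: $4346.16 × 0.027 = $117.35
State unemployment insurance (employee share): $4346.16 × 0.0084 = $36.51
Roth contribution: $101.52
Fitness reimbursement repayment: $299.19
Total deductions = $226.00 + $221.65 + $1072.09 + $194.93 + $29.12 + $117.35 + $36.51 + $101.52 + $299.19 = $2298.36
Net pay = $4346.16 − $2298.36 = $2047.80

$2047.80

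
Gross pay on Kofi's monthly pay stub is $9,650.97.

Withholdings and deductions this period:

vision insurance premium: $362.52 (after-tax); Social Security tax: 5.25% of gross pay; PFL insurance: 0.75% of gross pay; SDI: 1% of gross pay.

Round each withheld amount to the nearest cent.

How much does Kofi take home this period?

PFL insurance: $9,650.97 × 0.0075 = $72.38
SDI: $9,650.97 × 0.01 = $96.51
Social Security tax: $9,650.97 × 0.0525 = $506.68
Vision insurance premium: $362.52
Total deductions = $72.38 + $96.51 + $506.68 + $362.52 = $1,038.09
Net pay = $9,650.97 − $1,038.09 = $8,612.88

$8,612.88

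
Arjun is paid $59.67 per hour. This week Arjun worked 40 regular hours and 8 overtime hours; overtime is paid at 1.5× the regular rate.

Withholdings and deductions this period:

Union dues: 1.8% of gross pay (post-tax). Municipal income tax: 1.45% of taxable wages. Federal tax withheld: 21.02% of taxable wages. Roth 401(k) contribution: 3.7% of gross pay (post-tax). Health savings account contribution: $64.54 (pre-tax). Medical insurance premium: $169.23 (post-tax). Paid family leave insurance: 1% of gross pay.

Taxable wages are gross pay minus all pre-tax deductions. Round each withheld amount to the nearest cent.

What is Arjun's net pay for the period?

Regular pay: 40 × $59.67 = $2386.80
Overtime pay: 8 × $59.67 × 1.5 = $716.04
Gross pay = $2386.80 + $716.04 = $3102.84
Health savings account contribution: $64.54
Taxable wages = $3102.84 − $64.54 = $3038.30
Federal tax withheld: $3038.30 × 0.2102 = $638.65
Municipal income tax: $3038.30 × 0.0145 = $44.06
Paid family leave insurance: $3102.84 × 0.01 = $31.03
Medical insurance premium: $169.23
Union dues: $3102.84 × 0.018 = $55.85
Roth 401(k) contribution: $3102.84 × 0.037 = $114.81
Total deductions = $64.54 + $638.65 + $44.06 + $31.03 + $169.23 + $55.85 + $114.81 = $1118.17
Net pay = $3102.84 − $1118.17 = $1984.67

$1984.67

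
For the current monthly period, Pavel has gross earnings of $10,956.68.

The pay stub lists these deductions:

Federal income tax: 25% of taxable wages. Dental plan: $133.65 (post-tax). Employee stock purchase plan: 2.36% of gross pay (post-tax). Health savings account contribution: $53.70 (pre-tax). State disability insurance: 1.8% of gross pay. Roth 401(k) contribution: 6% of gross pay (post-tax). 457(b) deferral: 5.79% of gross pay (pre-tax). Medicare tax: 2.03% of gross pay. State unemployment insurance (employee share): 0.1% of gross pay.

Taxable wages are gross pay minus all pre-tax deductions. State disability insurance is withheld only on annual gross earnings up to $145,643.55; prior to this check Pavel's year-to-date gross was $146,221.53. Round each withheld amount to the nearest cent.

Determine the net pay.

$6,418.43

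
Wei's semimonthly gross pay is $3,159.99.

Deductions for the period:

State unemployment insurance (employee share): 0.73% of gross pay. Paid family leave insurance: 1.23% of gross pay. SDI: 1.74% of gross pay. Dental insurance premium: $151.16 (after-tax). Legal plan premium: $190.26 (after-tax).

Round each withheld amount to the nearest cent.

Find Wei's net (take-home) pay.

State unemployment insurance (employee share): $3,159.99 × 0.0073 = $23.07
Paid family leave insurance: $3,159.99 × 0.0123 = $38.87
SDI: $3,159.99 × 0.0174 = $54.98
Dental insurance premium: $151.16
Legal plan premium: $190.26
Total deductions = $23.07 + $38.87 + $54.98 + $151.16 + $190.26 = $458.34
Net pay = $3,159.99 − $458.34 = $2,701.65

$2,701.65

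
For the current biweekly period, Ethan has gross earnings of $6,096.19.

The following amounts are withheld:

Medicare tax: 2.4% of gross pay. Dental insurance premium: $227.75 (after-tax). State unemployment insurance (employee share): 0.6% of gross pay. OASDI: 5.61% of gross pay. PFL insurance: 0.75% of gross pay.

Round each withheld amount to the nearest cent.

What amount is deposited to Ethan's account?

Medicare tax: $6,096.19 × 0.024 = $146.31
OASDI: $6,096.19 × 0.0561 = $342.00
State unemployment insurance (employee share): $6,096.19 × 0.006 = $36.58
PFL insurance: $6,096.19 × 0.0075 = $45.72
Dental insurance premium: $227.75
Total deductions = $146.31 + $342.00 + $36.58 + $45.72 + $227.75 = $798.36
Net pay = $6,096.19 − $798.36 = $5,297.83

$5,297.83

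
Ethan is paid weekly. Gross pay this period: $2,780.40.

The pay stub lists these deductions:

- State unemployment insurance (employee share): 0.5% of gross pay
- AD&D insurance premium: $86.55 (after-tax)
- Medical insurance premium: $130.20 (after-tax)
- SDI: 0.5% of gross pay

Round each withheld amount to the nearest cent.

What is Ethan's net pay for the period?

State unemployment insurance (employee share): $2,780.40 × 0.005 = $13.90
SDI: $2,780.40 × 0.005 = $13.90
AD&D insurance premium: $86.55
Medical insurance premium: $130.20
Total deductions = $13.90 + $13.90 + $86.55 + $130.20 = $244.55
Net pay = $2,780.40 − $244.55 = $2,535.85

$2,535.85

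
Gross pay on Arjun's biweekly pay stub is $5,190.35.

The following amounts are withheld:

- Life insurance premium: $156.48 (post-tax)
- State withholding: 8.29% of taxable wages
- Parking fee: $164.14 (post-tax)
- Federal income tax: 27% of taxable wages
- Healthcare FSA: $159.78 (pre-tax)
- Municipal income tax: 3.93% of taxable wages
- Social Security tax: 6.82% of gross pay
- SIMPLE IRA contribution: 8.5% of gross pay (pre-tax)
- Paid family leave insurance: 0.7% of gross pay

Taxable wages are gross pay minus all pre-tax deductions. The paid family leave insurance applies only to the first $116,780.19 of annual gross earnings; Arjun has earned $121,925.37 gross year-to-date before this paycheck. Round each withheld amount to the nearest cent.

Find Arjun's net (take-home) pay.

$2,114.83

Healthcare FSA: $159.78
SIMPLE IRA contribution: $5,190.35 × 0.085 = $441.18
Pre-tax total = $159.78 + $441.18 = $600.96
Taxable wages = $5,190.35 − $600.96 = $4,589.39
Municipal income tax: $4,589.39 × 0.0393 = $180.36
Federal income tax: $4,589.39 × 0.27 = $1,239.14
State withholding: $4,589.39 × 0.0829 = $380.46
Social Security tax: $5,190.35 × 0.0682 = $353.98
Paid family leave insurance: annual cap $116,780.19 already reached (YTD $121,925.37), so $0.00
Life insurance premium: $156.48
Parking fee: $164.14
Total deductions = $159.78 + $441.18 + $180.36 + $1,239.14 + $380.46 + $353.98 + $0.00 + $156.48 + $164.14 = $3,075.52
Net pay = $5,190.35 − $3,075.52 = $2,114.83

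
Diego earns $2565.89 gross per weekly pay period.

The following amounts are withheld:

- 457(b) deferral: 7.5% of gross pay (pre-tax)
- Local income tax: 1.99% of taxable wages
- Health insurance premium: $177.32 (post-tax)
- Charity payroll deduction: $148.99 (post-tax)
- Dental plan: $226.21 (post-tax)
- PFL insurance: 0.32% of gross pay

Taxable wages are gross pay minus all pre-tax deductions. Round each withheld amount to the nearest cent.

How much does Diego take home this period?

$1765.49

457(b) deferral: $2565.89 × 0.075 = $192.44
Taxable wages = $2565.89 − $192.44 = $2373.45
Local income tax: $2373.45 × 0.0199 = $47.23
PFL insurance: $2565.89 × 0.0032 = $8.21
Dental plan: $226.21
Charity payroll deduction: $148.99
Health insurance premium: $177.32
Total deductions = $192.44 + $47.23 + $8.21 + $226.21 + $148.99 + $177.32 = $800.40
Net pay = $2565.89 − $800.40 = $1765.49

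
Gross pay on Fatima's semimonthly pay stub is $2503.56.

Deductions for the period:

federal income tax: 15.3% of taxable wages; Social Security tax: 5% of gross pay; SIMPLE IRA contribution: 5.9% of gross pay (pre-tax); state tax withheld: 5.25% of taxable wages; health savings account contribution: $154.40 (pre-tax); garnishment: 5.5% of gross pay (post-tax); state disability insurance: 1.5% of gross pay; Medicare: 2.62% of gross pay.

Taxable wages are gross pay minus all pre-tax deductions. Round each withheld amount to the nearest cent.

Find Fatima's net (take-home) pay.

$1383.03

Health savings account contribution: $154.40
SIMPLE IRA contribution: $2503.56 × 0.059 = $147.71
Pre-tax total = $154.40 + $147.71 = $302.11
Taxable wages = $2503.56 − $302.11 = $2201.45
Federal income tax: $2201.45 × 0.153 = $336.82
State tax withheld: $2201.45 × 0.0525 = $115.58
Social Security tax: $2503.56 × 0.05 = $125.18
Medicare: $2503.56 × 0.0262 = $65.59
State disability insurance: $2503.56 × 0.015 = $37.55
Garnishment: $2503.56 × 0.055 = $137.70
Total deductions = $154.40 + $147.71 + $336.82 + $115.58 + $125.18 + $65.59 + $37.55 + $137.70 = $1120.53
Net pay = $2503.56 − $1120.53 = $1383.03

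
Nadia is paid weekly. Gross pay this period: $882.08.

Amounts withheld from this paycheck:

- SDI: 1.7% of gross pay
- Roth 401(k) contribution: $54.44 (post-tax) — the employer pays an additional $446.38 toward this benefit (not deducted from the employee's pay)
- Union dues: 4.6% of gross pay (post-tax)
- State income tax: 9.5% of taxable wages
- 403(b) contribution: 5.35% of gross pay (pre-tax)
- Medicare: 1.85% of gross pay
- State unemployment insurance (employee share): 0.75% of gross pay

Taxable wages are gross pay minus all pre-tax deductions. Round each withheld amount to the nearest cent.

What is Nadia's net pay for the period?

$622.62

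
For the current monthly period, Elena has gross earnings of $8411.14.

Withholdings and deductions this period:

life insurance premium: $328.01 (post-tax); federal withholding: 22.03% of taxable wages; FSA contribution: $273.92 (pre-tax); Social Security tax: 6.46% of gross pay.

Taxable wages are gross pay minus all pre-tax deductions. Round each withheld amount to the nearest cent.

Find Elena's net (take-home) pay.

$5473.22

FSA contribution: $273.92
Taxable wages = $8411.14 − $273.92 = $8137.22
Federal withholding: $8137.22 × 0.2203 = $1792.63
Social Security tax: $8411.14 × 0.0646 = $543.36
Life insurance premium: $328.01
Total deductions = $273.92 + $1792.63 + $543.36 + $328.01 = $2937.92
Net pay = $8411.14 − $2937.92 = $5473.22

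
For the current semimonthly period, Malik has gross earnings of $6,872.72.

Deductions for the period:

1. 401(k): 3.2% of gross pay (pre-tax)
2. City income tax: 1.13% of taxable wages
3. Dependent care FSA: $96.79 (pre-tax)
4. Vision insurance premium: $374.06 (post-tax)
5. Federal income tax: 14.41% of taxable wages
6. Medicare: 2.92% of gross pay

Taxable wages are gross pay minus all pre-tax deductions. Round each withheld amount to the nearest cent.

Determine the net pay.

Dependent care FSA: $96.79
401(k): $6,872.72 × 0.032 = $219.93
Pre-tax total = $96.79 + $219.93 = $316.72
Taxable wages = $6,872.72 − $316.72 = $6,556.00
Federal income tax: $6,556.00 × 0.1441 = $944.72
City income tax: $6,556.00 × 0.0113 = $74.08
Medicare: $6,872.72 × 0.0292 = $200.68
Vision insurance premium: $374.06
Total deductions = $96.79 + $219.93 + $944.72 + $74.08 + $200.68 + $374.06 = $1,910.26
Net pay = $6,872.72 − $1,910.26 = $4,962.46

$4,962.46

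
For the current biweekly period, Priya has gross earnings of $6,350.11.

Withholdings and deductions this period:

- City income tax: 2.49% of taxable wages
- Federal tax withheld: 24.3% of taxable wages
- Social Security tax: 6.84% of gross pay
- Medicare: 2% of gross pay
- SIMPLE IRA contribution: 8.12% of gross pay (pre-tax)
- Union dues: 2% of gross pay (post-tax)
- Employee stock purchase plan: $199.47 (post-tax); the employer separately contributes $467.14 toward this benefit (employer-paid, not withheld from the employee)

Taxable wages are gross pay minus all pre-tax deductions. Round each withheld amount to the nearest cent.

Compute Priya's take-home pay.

SIMPLE IRA contribution: $6,350.11 × 0.0812 = $515.63
Taxable wages = $6,350.11 − $515.63 = $5,834.48
City income tax: $5,834.48 × 0.0249 = $145.28
Federal tax withheld: $5,834.48 × 0.243 = $1,417.78
Social Security tax: $6,350.11 × 0.0684 = $434.35
Medicare: $6,350.11 × 0.02 = $127.00
Union dues: $6,350.11 × 0.02 = $127.00
Employee stock purchase plan: $199.47
(Employer's $467.14 toward employee stock purchase plan is not withheld from the employee.)
Total deductions = $515.63 + $145.28 + $1,417.78 + $434.35 + $127.00 + $127.00 + $199.47 = $2,966.51
Net pay = $6,350.11 − $2,966.51 = $3,383.60

$3,383.60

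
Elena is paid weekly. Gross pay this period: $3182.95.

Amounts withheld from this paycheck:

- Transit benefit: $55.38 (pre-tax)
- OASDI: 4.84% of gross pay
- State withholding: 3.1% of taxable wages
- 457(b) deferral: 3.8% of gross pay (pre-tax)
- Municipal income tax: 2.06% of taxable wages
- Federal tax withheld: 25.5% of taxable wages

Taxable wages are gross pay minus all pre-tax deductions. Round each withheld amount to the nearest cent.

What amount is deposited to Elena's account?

$1930.73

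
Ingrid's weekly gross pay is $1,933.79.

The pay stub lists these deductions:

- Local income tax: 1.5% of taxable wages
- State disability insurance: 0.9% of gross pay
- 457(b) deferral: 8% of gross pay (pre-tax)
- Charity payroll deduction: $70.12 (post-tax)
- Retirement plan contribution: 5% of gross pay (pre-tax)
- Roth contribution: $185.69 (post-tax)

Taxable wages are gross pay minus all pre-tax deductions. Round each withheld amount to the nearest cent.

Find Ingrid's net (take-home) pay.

457(b) deferral: $1,933.79 × 0.08 = $154.70
Retirement plan contribution: $1,933.79 × 0.05 = $96.69
Pre-tax total = $154.70 + $96.69 = $251.39
Taxable wages = $1,933.79 − $251.39 = $1,682.40
Local income tax: $1,682.40 × 0.015 = $25.24
State disability insurance: $1,933.79 × 0.009 = $17.40
Roth contribution: $185.69
Charity payroll deduction: $70.12
Total deductions = $154.70 + $96.69 + $25.24 + $17.40 + $185.69 + $70.12 = $549.84
Net pay = $1,933.79 − $549.84 = $1,383.95

$1,383.95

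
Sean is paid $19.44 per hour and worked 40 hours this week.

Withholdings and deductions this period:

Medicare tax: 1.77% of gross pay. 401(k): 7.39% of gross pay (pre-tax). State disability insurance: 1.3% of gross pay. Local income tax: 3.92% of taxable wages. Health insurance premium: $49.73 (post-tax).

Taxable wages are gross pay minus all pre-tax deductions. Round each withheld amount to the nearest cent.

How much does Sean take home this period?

Gross pay: 40 × $19.44 = $777.60
401(k): $777.60 × 0.0739 = $57.46
Taxable wages = $777.60 − $57.46 = $720.14
Local income tax: $720.14 × 0.0392 = $28.23
Medicare tax: $777.60 × 0.0177 = $13.76
State disability insurance: $777.60 × 0.013 = $10.11
Health insurance premium: $49.73
Total deductions = $57.46 + $28.23 + $13.76 + $10.11 + $49.73 = $159.29
Net pay = $777.60 − $159.29 = $618.31

$618.31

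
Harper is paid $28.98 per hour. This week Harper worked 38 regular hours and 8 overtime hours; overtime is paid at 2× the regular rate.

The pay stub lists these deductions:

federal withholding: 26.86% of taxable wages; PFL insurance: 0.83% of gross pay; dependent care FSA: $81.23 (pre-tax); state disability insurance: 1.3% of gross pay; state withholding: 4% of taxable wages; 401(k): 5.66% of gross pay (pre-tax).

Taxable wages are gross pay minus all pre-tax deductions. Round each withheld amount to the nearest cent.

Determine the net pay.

Regular pay: 38 × $28.98 = $1,101.24
Overtime pay: 8 × $28.98 × 2 = $463.68
Gross pay = $1,101.24 + $463.68 = $1,564.92
401(k): $1,564.92 × 0.0566 = $88.57
Dependent care FSA: $81.23
Pre-tax total = $88.57 + $81.23 = $169.80
Taxable wages = $1,564.92 − $169.80 = $1,395.12
State withholding: $1,395.12 × 0.04 = $55.80
Federal withholding: $1,395.12 × 0.2686 = $374.73
PFL insurance: $1,564.92 × 0.0083 = $12.99
State disability insurance: $1,564.92 × 0.013 = $20.34
Total deductions = $88.57 + $81.23 + $55.80 + $374.73 + $12.99 + $20.34 = $633.66
Net pay = $1,564.92 − $633.66 = $931.26

$931.26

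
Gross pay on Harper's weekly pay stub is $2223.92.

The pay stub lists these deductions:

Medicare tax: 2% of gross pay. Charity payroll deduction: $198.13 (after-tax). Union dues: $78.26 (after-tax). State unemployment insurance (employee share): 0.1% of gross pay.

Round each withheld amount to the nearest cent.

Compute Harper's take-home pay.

Medicare tax: $2223.92 × 0.02 = $44.48
State unemployment insurance (employee share): $2223.92 × 0.001 = $2.22
Union dues: $78.26
Charity payroll deduction: $198.13
Total deductions = $44.48 + $2.22 + $78.26 + $198.13 = $323.09
Net pay = $2223.92 − $323.09 = $1900.83

$1900.83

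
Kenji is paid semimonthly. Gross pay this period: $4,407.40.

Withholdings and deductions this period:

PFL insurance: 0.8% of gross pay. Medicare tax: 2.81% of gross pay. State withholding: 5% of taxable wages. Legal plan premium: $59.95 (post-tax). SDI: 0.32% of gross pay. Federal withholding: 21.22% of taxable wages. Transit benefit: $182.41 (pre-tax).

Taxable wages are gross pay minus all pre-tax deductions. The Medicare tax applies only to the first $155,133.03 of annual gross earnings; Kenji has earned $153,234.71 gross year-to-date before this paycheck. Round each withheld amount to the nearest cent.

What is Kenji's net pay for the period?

$2,954.55

Transit benefit: $182.41
Taxable wages = $4,407.40 − $182.41 = $4,224.99
Federal withholding: $4,224.99 × 0.2122 = $896.54
State withholding: $4,224.99 × 0.05 = $211.25
SDI: $4,407.40 × 0.0032 = $14.10
Medicare tax: only $155,133.03 − $153,234.71 = $1,898.32 of this check is subject → $1,898.32 × 0.0281 = $53.34
PFL insurance: $4,407.40 × 0.008 = $35.26
Legal plan premium: $59.95
Total deductions = $182.41 + $896.54 + $211.25 + $14.10 + $53.34 + $35.26 + $59.95 = $1,452.85
Net pay = $4,407.40 − $1,452.85 = $2,954.55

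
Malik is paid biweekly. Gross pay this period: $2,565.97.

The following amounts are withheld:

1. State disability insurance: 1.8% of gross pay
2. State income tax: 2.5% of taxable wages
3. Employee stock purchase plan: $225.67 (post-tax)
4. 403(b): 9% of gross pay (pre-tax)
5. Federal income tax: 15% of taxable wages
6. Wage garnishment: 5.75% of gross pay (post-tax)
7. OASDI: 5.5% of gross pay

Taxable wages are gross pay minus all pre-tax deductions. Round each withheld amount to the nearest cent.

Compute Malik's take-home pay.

$1,365.87

403(b): $2,565.97 × 0.09 = $230.94
Taxable wages = $2,565.97 − $230.94 = $2,335.03
Federal income tax: $2,335.03 × 0.15 = $350.25
State income tax: $2,335.03 × 0.025 = $58.38
State disability insurance: $2,565.97 × 0.018 = $46.19
OASDI: $2,565.97 × 0.055 = $141.13
Wage garnishment: $2,565.97 × 0.0575 = $147.54
Employee stock purchase plan: $225.67
Total deductions = $230.94 + $350.25 + $58.38 + $46.19 + $141.13 + $147.54 + $225.67 = $1,200.10
Net pay = $2,565.97 − $1,200.10 = $1,365.87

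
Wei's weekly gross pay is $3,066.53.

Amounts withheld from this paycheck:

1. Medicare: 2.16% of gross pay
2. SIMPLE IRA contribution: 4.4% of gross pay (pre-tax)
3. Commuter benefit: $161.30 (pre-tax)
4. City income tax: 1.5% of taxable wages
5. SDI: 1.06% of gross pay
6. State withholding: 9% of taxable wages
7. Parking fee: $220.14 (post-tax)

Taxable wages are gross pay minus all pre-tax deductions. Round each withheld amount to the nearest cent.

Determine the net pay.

Commuter benefit: $161.30
SIMPLE IRA contribution: $3,066.53 × 0.044 = $134.93
Pre-tax total = $161.30 + $134.93 = $296.23
Taxable wages = $3,066.53 − $296.23 = $2,770.30
City income tax: $2,770.30 × 0.015 = $41.55
State withholding: $2,770.30 × 0.09 = $249.33
SDI: $3,066.53 × 0.0106 = $32.51
Medicare: $3,066.53 × 0.0216 = $66.24
Parking fee: $220.14
Total deductions = $161.30 + $134.93 + $41.55 + $249.33 + $32.51 + $66.24 + $220.14 = $906.00
Net pay = $3,066.53 − $906.00 = $2,160.53

$2,160.53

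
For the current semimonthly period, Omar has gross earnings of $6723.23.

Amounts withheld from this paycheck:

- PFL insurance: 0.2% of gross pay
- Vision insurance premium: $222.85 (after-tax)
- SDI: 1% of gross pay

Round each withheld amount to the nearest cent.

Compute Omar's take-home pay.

$6419.70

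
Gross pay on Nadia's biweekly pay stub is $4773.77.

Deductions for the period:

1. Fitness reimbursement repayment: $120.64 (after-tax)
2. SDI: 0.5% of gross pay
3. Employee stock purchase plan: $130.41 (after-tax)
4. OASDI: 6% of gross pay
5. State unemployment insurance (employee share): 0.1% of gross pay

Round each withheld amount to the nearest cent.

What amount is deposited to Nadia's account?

$4207.65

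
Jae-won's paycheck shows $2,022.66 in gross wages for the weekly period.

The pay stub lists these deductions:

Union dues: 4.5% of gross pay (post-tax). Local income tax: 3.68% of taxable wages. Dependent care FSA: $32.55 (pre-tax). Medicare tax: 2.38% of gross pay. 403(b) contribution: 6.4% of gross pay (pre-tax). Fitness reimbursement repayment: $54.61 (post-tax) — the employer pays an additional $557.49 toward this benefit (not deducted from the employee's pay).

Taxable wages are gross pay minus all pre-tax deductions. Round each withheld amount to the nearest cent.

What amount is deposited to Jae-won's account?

$1,598.42

403(b) contribution: $2,022.66 × 0.064 = $129.45
Dependent care FSA: $32.55
Pre-tax total = $129.45 + $32.55 = $162.00
Taxable wages = $2,022.66 − $162.00 = $1,860.66
Local income tax: $1,860.66 × 0.0368 = $68.47
Medicare tax: $2,022.66 × 0.0238 = $48.14
Union dues: $2,022.66 × 0.045 = $91.02
Fitness reimbursement repayment: $54.61
(Employer's $557.49 toward fitness reimbursement repayment is not withheld from the employee.)
Total deductions = $129.45 + $32.55 + $68.47 + $48.14 + $91.02 + $54.61 = $424.24
Net pay = $2,022.66 − $424.24 = $1,598.42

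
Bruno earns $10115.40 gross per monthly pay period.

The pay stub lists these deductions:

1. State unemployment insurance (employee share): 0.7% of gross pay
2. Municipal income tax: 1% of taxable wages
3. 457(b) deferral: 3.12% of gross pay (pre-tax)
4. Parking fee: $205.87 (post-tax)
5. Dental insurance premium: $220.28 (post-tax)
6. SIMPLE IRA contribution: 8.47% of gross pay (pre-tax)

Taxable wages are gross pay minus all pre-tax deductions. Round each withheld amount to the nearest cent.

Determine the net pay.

$8356.64

457(b) deferral: $10115.40 × 0.0312 = $315.60
SIMPLE IRA contribution: $10115.40 × 0.0847 = $856.77
Pre-tax total = $315.60 + $856.77 = $1172.37
Taxable wages = $10115.40 − $1172.37 = $8943.03
Municipal income tax: $8943.03 × 0.01 = $89.43
State unemployment insurance (employee share): $10115.40 × 0.007 = $70.81
Dental insurance premium: $220.28
Parking fee: $205.87
Total deductions = $315.60 + $856.77 + $89.43 + $70.81 + $220.28 + $205.87 = $1758.76
Net pay = $10115.40 − $1758.76 = $8356.64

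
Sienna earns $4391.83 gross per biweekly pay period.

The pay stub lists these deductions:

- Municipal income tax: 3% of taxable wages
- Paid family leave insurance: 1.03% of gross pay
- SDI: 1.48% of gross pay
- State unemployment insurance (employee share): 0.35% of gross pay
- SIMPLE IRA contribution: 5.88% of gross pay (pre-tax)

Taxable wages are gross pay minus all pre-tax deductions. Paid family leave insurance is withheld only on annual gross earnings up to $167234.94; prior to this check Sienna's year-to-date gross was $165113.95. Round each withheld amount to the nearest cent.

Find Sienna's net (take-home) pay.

$3907.36

SIMPLE IRA contribution: $4391.83 × 0.0588 = $258.24
Taxable wages = $4391.83 − $258.24 = $4133.59
Municipal income tax: $4133.59 × 0.03 = $124.01
SDI: $4391.83 × 0.0148 = $65.00
State unemployment insurance (employee share): $4391.83 × 0.0035 = $15.37
Paid family leave insurance: only $167234.94 − $165113.95 = $2120.99 of this check is subject → $2120.99 × 0.0103 = $21.85
Total deductions = $258.24 + $124.01 + $65.00 + $15.37 + $21.85 = $484.47
Net pay = $4391.83 − $484.47 = $3907.36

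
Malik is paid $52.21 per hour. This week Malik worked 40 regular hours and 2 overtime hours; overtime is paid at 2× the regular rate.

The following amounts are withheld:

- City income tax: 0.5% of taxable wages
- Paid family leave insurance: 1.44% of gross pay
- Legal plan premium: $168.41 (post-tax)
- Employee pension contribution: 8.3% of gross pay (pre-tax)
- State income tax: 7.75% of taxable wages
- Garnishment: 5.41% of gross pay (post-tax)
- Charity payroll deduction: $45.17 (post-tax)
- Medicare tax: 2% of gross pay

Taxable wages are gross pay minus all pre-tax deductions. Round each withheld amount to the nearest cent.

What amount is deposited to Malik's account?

Regular pay: 40 × $52.21 = $2,088.40
Overtime pay: 2 × $52.21 × 2 = $208.84
Gross pay = $2,088.40 + $208.84 = $2,297.24
Employee pension contribution: $2,297.24 × 0.083 = $190.67
Taxable wages = $2,297.24 − $190.67 = $2,106.57
State income tax: $2,106.57 × 0.0775 = $163.26
City income tax: $2,106.57 × 0.005 = $10.53
Medicare tax: $2,297.24 × 0.02 = $45.94
Paid family leave insurance: $2,297.24 × 0.0144 = $33.08
Garnishment: $2,297.24 × 0.0541 = $124.28
Charity payroll deduction: $45.17
Legal plan premium: $168.41
Total deductions = $190.67 + $163.26 + $10.53 + $45.94 + $33.08 + $124.28 + $45.17 + $168.41 = $781.34
Net pay = $2,297.24 − $781.34 = $1,515.90

$1,515.90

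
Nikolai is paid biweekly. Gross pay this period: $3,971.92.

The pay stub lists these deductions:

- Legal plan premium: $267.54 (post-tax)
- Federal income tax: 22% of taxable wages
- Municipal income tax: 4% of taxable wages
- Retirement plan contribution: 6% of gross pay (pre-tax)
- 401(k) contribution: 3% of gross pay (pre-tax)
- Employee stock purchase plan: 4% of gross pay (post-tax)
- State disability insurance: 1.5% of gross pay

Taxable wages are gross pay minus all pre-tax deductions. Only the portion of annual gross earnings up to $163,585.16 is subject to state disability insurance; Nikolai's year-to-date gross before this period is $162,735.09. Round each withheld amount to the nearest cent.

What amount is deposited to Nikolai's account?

Retirement plan contribution: $3,971.92 × 0.06 = $238.32
401(k) contribution: $3,971.92 × 0.03 = $119.16
Pre-tax total = $238.32 + $119.16 = $357.48
Taxable wages = $3,971.92 − $357.48 = $3,614.44
Federal income tax: $3,614.44 × 0.22 = $795.18
Municipal income tax: $3,614.44 × 0.04 = $144.58
State disability insurance: only $163,585.16 − $162,735.09 = $850.07 of this check is subject → $850.07 × 0.015 = $12.75
Legal plan premium: $267.54
Employee stock purchase plan: $3,971.92 × 0.04 = $158.88
Total deductions = $238.32 + $119.16 + $795.18 + $144.58 + $12.75 + $267.54 + $158.88 = $1,736.41
Net pay = $3,971.92 − $1,736.41 = $2,235.51

$2,235.51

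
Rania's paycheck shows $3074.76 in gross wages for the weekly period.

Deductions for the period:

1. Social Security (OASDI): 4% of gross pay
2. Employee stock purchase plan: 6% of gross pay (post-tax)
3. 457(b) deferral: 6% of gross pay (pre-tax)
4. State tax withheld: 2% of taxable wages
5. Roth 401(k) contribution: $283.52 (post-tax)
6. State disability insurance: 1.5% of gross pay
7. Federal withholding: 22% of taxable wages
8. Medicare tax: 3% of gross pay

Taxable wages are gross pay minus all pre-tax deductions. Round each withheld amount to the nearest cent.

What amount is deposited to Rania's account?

457(b) deferral: $3074.76 × 0.06 = $184.49
Taxable wages = $3074.76 − $184.49 = $2890.27
Federal withholding: $2890.27 × 0.22 = $635.86
State tax withheld: $2890.27 × 0.02 = $57.81
State disability insurance: $3074.76 × 0.015 = $46.12
Social Security (OASDI): $3074.76 × 0.04 = $122.99
Medicare tax: $3074.76 × 0.03 = $92.24
Employee stock purchase plan: $3074.76 × 0.06 = $184.49
Roth 401(k) contribution: $283.52
Total deductions = $184.49 + $635.86 + $57.81 + $46.12 + $122.99 + $92.24 + $184.49 + $283.52 = $1607.52
Net pay = $3074.76 − $1607.52 = $1467.24

$1467.24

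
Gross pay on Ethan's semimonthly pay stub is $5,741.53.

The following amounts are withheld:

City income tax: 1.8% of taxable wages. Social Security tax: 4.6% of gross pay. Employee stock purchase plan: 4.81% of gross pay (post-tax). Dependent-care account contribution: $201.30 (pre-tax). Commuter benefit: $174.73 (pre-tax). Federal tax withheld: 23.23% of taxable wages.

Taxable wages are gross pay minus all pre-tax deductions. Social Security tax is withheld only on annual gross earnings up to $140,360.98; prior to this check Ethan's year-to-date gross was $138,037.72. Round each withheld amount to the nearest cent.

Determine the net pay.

$3,639.47

Commuter benefit: $174.73
Dependent-care account contribution: $201.30
Pre-tax total = $174.73 + $201.30 = $376.03
Taxable wages = $5,741.53 − $376.03 = $5,365.50
City income tax: $5,365.50 × 0.018 = $96.58
Federal tax withheld: $5,365.50 × 0.2323 = $1,246.41
Social Security tax: only $140,360.98 − $138,037.72 = $2,323.26 of this check is subject → $2,323.26 × 0.046 = $106.87
Employee stock purchase plan: $5,741.53 × 0.0481 = $276.17
Total deductions = $174.73 + $201.30 + $96.58 + $1,246.41 + $106.87 + $276.17 = $2,102.06
Net pay = $5,741.53 − $2,102.06 = $3,639.47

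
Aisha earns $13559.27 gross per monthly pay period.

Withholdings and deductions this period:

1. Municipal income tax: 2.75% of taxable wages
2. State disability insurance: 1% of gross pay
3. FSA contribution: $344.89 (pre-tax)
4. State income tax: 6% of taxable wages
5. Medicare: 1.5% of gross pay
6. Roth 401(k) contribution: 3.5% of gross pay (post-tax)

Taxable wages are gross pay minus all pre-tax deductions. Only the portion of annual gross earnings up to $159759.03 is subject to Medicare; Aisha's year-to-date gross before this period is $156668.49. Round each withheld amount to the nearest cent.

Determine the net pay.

FSA contribution: $344.89
Taxable wages = $13559.27 − $344.89 = $13214.38
State income tax: $13214.38 × 0.06 = $792.86
Municipal income tax: $13214.38 × 0.0275 = $363.40
State disability insurance: $13559.27 × 0.01 = $135.59
Medicare: only $159759.03 − $156668.49 = $3090.54 of this check is subject → $3090.54 × 0.015 = $46.36
Roth 401(k) contribution: $13559.27 × 0.035 = $474.57
Total deductions = $344.89 + $792.86 + $363.40 + $135.59 + $46.36 + $474.57 = $2157.67
Net pay = $13559.27 − $2157.67 = $11401.60

$11401.60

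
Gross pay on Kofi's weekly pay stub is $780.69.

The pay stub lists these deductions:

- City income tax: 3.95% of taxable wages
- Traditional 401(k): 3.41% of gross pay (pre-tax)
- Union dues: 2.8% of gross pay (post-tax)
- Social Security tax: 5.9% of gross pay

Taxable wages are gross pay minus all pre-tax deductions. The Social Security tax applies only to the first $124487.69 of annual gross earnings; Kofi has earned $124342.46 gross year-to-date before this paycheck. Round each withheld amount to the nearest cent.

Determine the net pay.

$693.85

Traditional 401(k): $780.69 × 0.0341 = $26.62
Taxable wages = $780.69 − $26.62 = $754.07
City income tax: $754.07 × 0.0395 = $29.79
Social Security tax: only $124487.69 − $124342.46 = $145.23 of this check is subject → $145.23 × 0.059 = $8.57
Union dues: $780.69 × 0.028 = $21.86
Total deductions = $26.62 + $29.79 + $8.57 + $21.86 = $86.84
Net pay = $780.69 − $86.84 = $693.85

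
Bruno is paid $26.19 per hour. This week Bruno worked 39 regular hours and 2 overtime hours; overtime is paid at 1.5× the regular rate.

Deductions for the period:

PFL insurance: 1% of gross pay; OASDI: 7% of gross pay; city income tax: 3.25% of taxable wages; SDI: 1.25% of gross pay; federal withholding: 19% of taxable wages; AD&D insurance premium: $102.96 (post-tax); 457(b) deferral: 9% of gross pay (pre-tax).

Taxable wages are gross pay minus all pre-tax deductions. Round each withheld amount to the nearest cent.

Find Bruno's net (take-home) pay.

$573.55

Regular pay: 39 × $26.19 = $1,021.41
Overtime pay: 2 × $26.19 × 1.5 = $78.57
Gross pay = $1,021.41 + $78.57 = $1,099.98
457(b) deferral: $1,099.98 × 0.09 = $99.00
Taxable wages = $1,099.98 − $99.00 = $1,000.98
Federal withholding: $1,000.98 × 0.19 = $190.19
City income tax: $1,000.98 × 0.0325 = $32.53
SDI: $1,099.98 × 0.0125 = $13.75
PFL insurance: $1,099.98 × 0.01 = $11.00
OASDI: $1,099.98 × 0.07 = $77.00
AD&D insurance premium: $102.96
Total deductions = $99.00 + $190.19 + $32.53 + $13.75 + $11.00 + $77.00 + $102.96 = $526.43
Net pay = $1,099.98 − $526.43 = $573.55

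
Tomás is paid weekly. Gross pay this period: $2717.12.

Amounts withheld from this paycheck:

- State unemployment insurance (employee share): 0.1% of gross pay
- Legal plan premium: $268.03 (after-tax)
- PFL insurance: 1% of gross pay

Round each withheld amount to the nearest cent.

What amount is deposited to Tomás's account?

$2419.20

State unemployment insurance (employee share): $2717.12 × 0.001 = $2.72
PFL insurance: $2717.12 × 0.01 = $27.17
Legal plan premium: $268.03
Total deductions = $2.72 + $27.17 + $268.03 = $297.92
Net pay = $2717.12 − $297.92 = $2419.20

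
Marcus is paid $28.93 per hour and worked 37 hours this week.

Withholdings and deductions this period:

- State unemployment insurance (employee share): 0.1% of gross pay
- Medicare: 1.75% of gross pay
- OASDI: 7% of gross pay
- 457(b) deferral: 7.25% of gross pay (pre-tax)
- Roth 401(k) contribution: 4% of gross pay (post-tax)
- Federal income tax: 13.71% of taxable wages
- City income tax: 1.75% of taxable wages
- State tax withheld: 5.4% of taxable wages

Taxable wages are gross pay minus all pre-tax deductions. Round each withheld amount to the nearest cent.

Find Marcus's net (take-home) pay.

Gross pay: 37 × $28.93 = $1,070.41
457(b) deferral: $1,070.41 × 0.0725 = $77.60
Taxable wages = $1,070.41 − $77.60 = $992.81
State tax withheld: $992.81 × 0.054 = $53.61
City income tax: $992.81 × 0.0175 = $17.37
Federal income tax: $992.81 × 0.1371 = $136.11
Medicare: $1,070.41 × 0.0175 = $18.73
OASDI: $1,070.41 × 0.07 = $74.93
State unemployment insurance (employee share): $1,070.41 × 0.001 = $1.07
Roth 401(k) contribution: $1,070.41 × 0.04 = $42.82
Total deductions = $77.60 + $53.61 + $17.37 + $136.11 + $18.73 + $74.93 + $1.07 + $42.82 = $422.24
Net pay = $1,070.41 − $422.24 = $648.17

$648.17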